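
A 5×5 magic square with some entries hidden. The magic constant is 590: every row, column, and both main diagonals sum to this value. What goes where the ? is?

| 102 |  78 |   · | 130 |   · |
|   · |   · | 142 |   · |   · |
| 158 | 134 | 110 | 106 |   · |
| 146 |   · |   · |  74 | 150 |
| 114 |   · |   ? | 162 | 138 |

86

From row 3, 590 − (158 + 134 + 110 + 106) gives (3,5) = 82.
Column 1 must total 590; the given cells sum to 520, so (2,1) = 70.
Column 4: 130 + 106 + 74 + 162 + ? = 590, so (2,4) = 118.
Main diagonal must total 590; the given cells sum to 424, so (2,2) = 166.
Row 2 needs 590; the known cells sum to 496, so (2,5) = 94.
Column 5 needs 590; the known cells sum to 464, so (1,5) = 126.
Anti-diagonal needs 590; the known cells sum to 468, so (4,2) = 122.
The remaining cell in row 1 is (1,3) = 590 − 436 = 154.
Using row 4: 146 + 122 + 74 + 150 + ? → (4,3) = 590 − 492 = 98.
The remaining cell in column 2 is (5,2) = 590 − 500 = 90.
Column 3 needs 590; the known cells sum to 504, so (5,3) = 86.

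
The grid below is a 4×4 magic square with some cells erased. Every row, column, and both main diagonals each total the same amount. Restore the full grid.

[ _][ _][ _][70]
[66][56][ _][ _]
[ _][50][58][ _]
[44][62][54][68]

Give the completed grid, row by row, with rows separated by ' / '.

Row 4 is already complete: 44 + 62 + 54 + 68 = 228, so that is the magic constant.
Using column 2: 56 + 50 + 62 + ? → (1,2) = 228 − 168 = 60.
Main diagonal: 56 + 58 + 68 + ? = 228, so (1,1) = 46.
Using anti-diagonal: 70 + 50 + 44 + ? → (2,3) = 228 − 164 = 64.
The remaining cell in row 1 is (1,3) = 228 − 176 = 52.
Row 2 needs 228; the known cells sum to 186, so (2,4) = 42.
Column 1 must total 228; the given cells sum to 156, so (3,1) = 72.
From column 4, 228 − (70 + 42 + 68) gives (3,4) = 48.

46 60 52 70 / 66 56 64 42 / 72 50 58 48 / 44 62 54 68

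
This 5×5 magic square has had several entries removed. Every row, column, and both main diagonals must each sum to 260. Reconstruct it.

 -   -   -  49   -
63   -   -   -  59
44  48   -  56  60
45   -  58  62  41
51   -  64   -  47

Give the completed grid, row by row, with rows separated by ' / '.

Row 3: 44 + 48 + 56 + 60 + ? = 260, so (3,3) = 52.
From row 4, 260 − (45 + 58 + 62 + 41) gives (4,2) = 54.
From column 1, 260 − (63 + 44 + 45 + 51) gives (1,1) = 57.
From column 5, 260 − (59 + 60 + 41 + 47) gives (1,5) = 53.
The remaining cell in main diagonal is (2,2) = 260 − 218 = 42.
From anti-diagonal, 260 − (53 + 52 + 54 + 51) gives (2,4) = 50.
Row 2: 63 + 42 + 50 + 59 + ? = 260, so (2,3) = 46.
Column 3: 46 + 52 + 58 + 64 + ? = 260, so (1,3) = 40.
From column 4, 260 − (49 + 50 + 56 + 62) gives (5,4) = 43.
The remaining cell in row 1 is (1,2) = 260 − 199 = 61.
Row 5: 51 + 64 + 43 + 47 + ? = 260, so (5,2) = 55.

57 61 40 49 53 / 63 42 46 50 59 / 44 48 52 56 60 / 45 54 58 62 41 / 51 55 64 43 47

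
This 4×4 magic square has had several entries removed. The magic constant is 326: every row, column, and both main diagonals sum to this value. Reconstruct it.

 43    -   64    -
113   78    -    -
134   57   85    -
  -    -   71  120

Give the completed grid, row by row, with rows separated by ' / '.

43 92 64 127 / 113 78 106 29 / 134 57 85 50 / 36 99 71 120

Row 3 needs 326; the known cells sum to 276, so (3,4) = 50.
The remaining cell in column 1 is (4,1) = 326 − 290 = 36.
From column 3, 326 − (64 + 85 + 71) gives (2,3) = 106.
Using anti-diagonal: 106 + 57 + 36 + ? → (1,4) = 326 − 199 = 127.
The remaining cell in row 1 is (1,2) = 326 − 234 = 92.
Row 2 needs 326; the known cells sum to 297, so (2,4) = 29.
Using row 4: 36 + 71 + 120 + ? → (4,2) = 326 − 227 = 99.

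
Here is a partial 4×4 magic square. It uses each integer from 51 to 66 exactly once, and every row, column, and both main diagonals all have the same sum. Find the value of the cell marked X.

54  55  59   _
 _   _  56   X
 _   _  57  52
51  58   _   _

The entries are 51 through 66, which sum to 936, so each line sums to 936/4 = 234.
Row 1: 54 + 55 + 59 + ? = 234, so (1,4) = 66.
Column 3: 59 + 56 + 57 + ? = 234, so (4,3) = 62.
The remaining cell in anti-diagonal is (3,2) = 234 − 173 = 61.
Row 3: 61 + 57 + 52 + ? = 234, so (3,1) = 64.
The remaining cell in row 4 is (4,4) = 234 − 171 = 63.
Column 1 must total 234; the given cells sum to 169, so (2,1) = 65.
Column 2: 55 + 61 + 58 + ? = 234, so (2,2) = 60.
Column 4 needs 234; the known cells sum to 181, so (2,4) = 53.

53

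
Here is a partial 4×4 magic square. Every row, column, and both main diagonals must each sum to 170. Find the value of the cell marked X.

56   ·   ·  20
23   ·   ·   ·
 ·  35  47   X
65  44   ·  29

The remaining cell in row 4 is (4,3) = 170 − 138 = 32.
Column 1: 56 + 23 + 65 + ? = 170, so (3,1) = 26.
Main diagonal: 56 + 47 + 29 + ? = 170, so (2,2) = 38.
Anti-diagonal needs 170; the known cells sum to 120, so (2,3) = 50.
Row 2 needs 170; the known cells sum to 111, so (2,4) = 59.
Using row 3: 26 + 35 + 47 + ? → (3,4) = 170 − 108 = 62.

62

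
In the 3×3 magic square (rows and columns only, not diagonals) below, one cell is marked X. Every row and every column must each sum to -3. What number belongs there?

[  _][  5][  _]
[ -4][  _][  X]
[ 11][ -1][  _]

Row 3: 11 + (-1) + ? = -3, so (3,3) = -13.
Column 1 needs -3; the known cells sum to 7, so (1,1) = -10.
From column 2, -3 − (5 + (-1)) gives (2,2) = -7.
Row 1 must total -3; the given cells sum to -5, so (1,3) = 2.
Row 2: -4 + (-7) + ? = -3, so (2,3) = 8.

8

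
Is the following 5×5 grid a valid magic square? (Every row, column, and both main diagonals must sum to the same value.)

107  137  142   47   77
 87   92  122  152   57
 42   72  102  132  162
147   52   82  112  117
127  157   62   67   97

Yes

Row 1: 107 + 137 + 142 + 47 + 77 = 510.
Row 2: 87 + 92 + 122 + 152 + 57 = 510.
Row 3: 42 + 72 + 102 + 132 + 162 = 510.
Row 4: 147 + 52 + 82 + 112 + 117 = 510.
Row 5: 127 + 157 + 62 + 67 + 97 = 510.
Column 1: 107 + 87 + 42 + 147 + 127 = 510.
Column 2: 137 + 92 + 72 + 52 + 157 = 510.
Column 3: 142 + 122 + 102 + 82 + 62 = 510.
Column 4: 47 + 152 + 132 + 112 + 67 = 510.
Column 5: 77 + 57 + 162 + 117 + 97 = 510.
Main diagonal: 107 + 92 + 102 + 112 + 97 = 510.
Anti-diagonal: 77 + 152 + 102 + 52 + 127 = 510.
All lines sum to 510.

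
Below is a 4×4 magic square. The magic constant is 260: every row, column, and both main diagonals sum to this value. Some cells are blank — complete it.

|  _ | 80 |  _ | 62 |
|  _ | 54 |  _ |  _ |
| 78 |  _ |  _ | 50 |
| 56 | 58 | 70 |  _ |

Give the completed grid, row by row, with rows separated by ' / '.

Row 4 must total 260; the given cells sum to 184, so (4,4) = 76.
Column 2: 80 + 54 + 58 + ? = 260, so (3,2) = 68.
The remaining cell in column 4 is (2,4) = 260 − 188 = 72.
Anti-diagonal must total 260; the given cells sum to 186, so (2,3) = 74.
Row 2: 54 + 74 + 72 + ? = 260, so (2,1) = 60.
Row 3: 78 + 68 + 50 + ? = 260, so (3,3) = 64.
Column 1 must total 260; the given cells sum to 194, so (1,1) = 66.
Using column 3: 74 + 64 + 70 + ? → (1,3) = 260 − 208 = 52.

66 80 52 62 / 60 54 74 72 / 78 68 64 50 / 56 58 70 76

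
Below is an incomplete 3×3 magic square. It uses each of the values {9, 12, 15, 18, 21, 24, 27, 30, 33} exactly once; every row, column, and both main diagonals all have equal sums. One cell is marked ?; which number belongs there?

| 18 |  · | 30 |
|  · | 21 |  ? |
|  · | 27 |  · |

9

The 9 entries sum to 189, so each line sums to 189/3 = 63.
Row 1 must total 63; the given cells sum to 48, so (1,2) = 15.
Using main diagonal: 18 + 21 + ? → (3,3) = 63 − 39 = 24.
The remaining cell in anti-diagonal is (3,1) = 63 − 51 = 12.
From column 1, 63 − (18 + 12) gives (2,1) = 33.
From column 3, 63 − (30 + 24) gives (2,3) = 9.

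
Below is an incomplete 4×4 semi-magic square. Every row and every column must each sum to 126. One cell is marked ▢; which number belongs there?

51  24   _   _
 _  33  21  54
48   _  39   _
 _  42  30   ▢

45

Row 2: 33 + 21 + 54 + ? = 126, so (2,1) = 18.
Using column 1: 51 + 18 + 48 + ? → (4,1) = 126 − 117 = 9.
The remaining cell in column 2 is (3,2) = 126 − 99 = 27.
Column 3 needs 126; the known cells sum to 90, so (1,3) = 36.
Row 1 needs 126; the known cells sum to 111, so (1,4) = 15.
Row 3 needs 126; the known cells sum to 114, so (3,4) = 12.
From row 4, 126 − (9 + 42 + 30) gives (4,4) = 45.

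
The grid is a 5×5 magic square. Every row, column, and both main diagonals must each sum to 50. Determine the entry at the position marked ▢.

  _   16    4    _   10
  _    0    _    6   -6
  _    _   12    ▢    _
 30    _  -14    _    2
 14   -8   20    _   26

-10

Row 5 needs 50; the known cells sum to 52, so (5,4) = -2.
Column 3 must total 50; the given cells sum to 22, so (2,3) = 28.
Column 5 needs 50; the known cells sum to 32, so (3,5) = 18.
From anti-diagonal, 50 − (10 + 6 + 12 + 14) gives (4,2) = 8.
The remaining cell in row 2 is (2,1) = 50 − 28 = 22.
Row 4 must total 50; the given cells sum to 26, so (4,4) = 24.
Column 2 needs 50; the known cells sum to 16, so (3,2) = 34.
Using main diagonal: 0 + 12 + 24 + 26 + ? → (1,1) = 50 − 62 = -12.
The remaining cell in row 1 is (1,4) = 50 − 18 = 32.
The remaining cell in column 1 is (3,1) = 50 − 54 = -4.
From column 4, 50 − (32 + 6 + 24 + (-2)) gives (3,4) = -10.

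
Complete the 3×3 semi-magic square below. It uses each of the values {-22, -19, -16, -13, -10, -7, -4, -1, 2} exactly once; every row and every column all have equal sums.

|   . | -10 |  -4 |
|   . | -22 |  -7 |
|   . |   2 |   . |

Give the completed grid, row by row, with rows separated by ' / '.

The 9 entries sum to -90, so each line sums to -90/3 = -30.
Row 1: -10 + (-4) + ? = -30, so (1,1) = -16.
The remaining cell in row 2 is (2,1) = -30 − (-29) = -1.
The remaining cell in column 1 is (3,1) = -30 − (-17) = -13.
Column 3 must total -30; the given cells sum to -11, so (3,3) = -19.

-16 -10 -4 / -1 -22 -7 / -13 2 -19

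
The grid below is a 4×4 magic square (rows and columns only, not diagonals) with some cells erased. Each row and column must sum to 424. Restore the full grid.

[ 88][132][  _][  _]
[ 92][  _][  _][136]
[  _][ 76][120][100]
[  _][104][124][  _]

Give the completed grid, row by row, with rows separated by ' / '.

88 132 96 108 / 92 112 84 136 / 128 76 120 100 / 116 104 124 80

The remaining cell in row 3 is (3,1) = 424 − 296 = 128.
Using column 1: 88 + 92 + 128 + ? → (4,1) = 424 − 308 = 116.
The remaining cell in column 2 is (2,2) = 424 − 312 = 112.
Row 2 must total 424; the given cells sum to 340, so (2,3) = 84.
Row 4 must total 424; the given cells sum to 344, so (4,4) = 80.
Column 3 must total 424; the given cells sum to 328, so (1,3) = 96.
From column 4, 424 − (136 + 100 + 80) gives (1,4) = 108.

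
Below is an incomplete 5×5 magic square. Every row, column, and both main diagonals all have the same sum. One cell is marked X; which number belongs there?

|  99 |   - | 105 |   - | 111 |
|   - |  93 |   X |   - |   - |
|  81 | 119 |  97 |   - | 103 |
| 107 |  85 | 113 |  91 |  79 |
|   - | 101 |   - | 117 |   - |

71

Row 4 is complete and sums to 475; that is the magic constant.
The remaining cell in row 3 is (3,4) = 475 − 400 = 75.
Using column 2: 93 + 119 + 85 + 101 + ? → (1,2) = 475 − 398 = 77.
From main diagonal, 475 − (99 + 93 + 97 + 91) gives (5,5) = 95.
Row 1: 99 + 77 + 105 + 111 + ? = 475, so (1,4) = 83.
Column 4 needs 475; the known cells sum to 366, so (2,4) = 109.
From column 5, 475 − (111 + 103 + 79 + 95) gives (2,5) = 87.
Anti-diagonal: 111 + 109 + 97 + 85 + ? = 475, so (5,1) = 73.
Using row 5: 73 + 101 + 117 + 95 + ? → (5,3) = 475 − 386 = 89.
From column 1, 475 − (99 + 81 + 107 + 73) gives (2,1) = 115.
Column 3: 105 + 97 + 113 + 89 + ? = 475, so (2,3) = 71.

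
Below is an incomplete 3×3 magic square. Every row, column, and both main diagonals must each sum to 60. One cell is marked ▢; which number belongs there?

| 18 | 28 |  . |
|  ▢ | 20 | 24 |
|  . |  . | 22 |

16

From row 1, 60 − (18 + 28) gives (1,3) = 14.
Using row 2: 20 + 24 + ? → (2,1) = 60 − 44 = 16.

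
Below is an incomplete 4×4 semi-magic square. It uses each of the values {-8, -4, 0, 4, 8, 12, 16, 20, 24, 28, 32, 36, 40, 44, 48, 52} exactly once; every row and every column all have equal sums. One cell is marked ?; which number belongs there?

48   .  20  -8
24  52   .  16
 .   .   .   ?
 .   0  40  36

44

The 16 entries sum to 352, so each line sums to 352/4 = 88.
Using row 1: 48 + 20 + (-8) + ? → (1,2) = 88 − 60 = 28.
Using row 2: 24 + 52 + 16 + ? → (2,3) = 88 − 92 = -4.
Row 4 must total 88; the given cells sum to 76, so (4,1) = 12.
Column 1 needs 88; the known cells sum to 84, so (3,1) = 4.
Column 2 must total 88; the given cells sum to 80, so (3,2) = 8.
The remaining cell in column 3 is (3,3) = 88 − 56 = 32.
The remaining cell in column 4 is (3,4) = 88 − 44 = 44.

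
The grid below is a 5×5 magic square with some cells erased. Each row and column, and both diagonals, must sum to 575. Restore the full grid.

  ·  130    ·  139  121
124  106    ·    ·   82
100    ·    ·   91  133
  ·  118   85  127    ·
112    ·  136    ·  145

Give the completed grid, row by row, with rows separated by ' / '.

88 130 97 139 121 / 124 106 148 115 82 / 100 142 109 91 133 / 151 118 85 127 94 / 112 79 136 103 145

The remaining cell in column 5 is (4,5) = 575 − 481 = 94.
Row 4 must total 575; the given cells sum to 424, so (4,1) = 151.
Column 1 needs 575; the known cells sum to 487, so (1,1) = 88.
Main diagonal needs 575; the known cells sum to 466, so (3,3) = 109.
Using anti-diagonal: 121 + 109 + 118 + 112 + ? → (2,4) = 575 − 460 = 115.
Using row 1: 88 + 130 + 139 + 121 + ? → (1,3) = 575 − 478 = 97.
Using row 2: 124 + 106 + 115 + 82 + ? → (2,3) = 575 − 427 = 148.
Row 3 needs 575; the known cells sum to 433, so (3,2) = 142.
Column 2 needs 575; the known cells sum to 496, so (5,2) = 79.
Column 4 needs 575; the known cells sum to 472, so (5,4) = 103.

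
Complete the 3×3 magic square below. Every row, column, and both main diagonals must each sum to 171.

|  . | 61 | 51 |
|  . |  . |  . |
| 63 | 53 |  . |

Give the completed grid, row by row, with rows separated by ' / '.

Using row 1: 61 + 51 + ? → (1,1) = 171 − 112 = 59.
Row 3 must total 171; the given cells sum to 116, so (3,3) = 55.
Column 1 needs 171; the known cells sum to 122, so (2,1) = 49.
From column 2, 171 − (61 + 53) gives (2,2) = 57.
From column 3, 171 − (51 + 55) gives (2,3) = 65.

59 61 51 / 49 57 65 / 63 53 55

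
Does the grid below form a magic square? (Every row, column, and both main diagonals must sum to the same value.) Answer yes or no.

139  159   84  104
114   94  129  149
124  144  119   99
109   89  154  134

Yes

Row 1: 139 + 159 + 84 + 104 = 486.
Row 2: 114 + 94 + 129 + 149 = 486.
Row 3: 124 + 144 + 119 + 99 = 486.
Row 4: 109 + 89 + 154 + 134 = 486.
Column 1: 139 + 114 + 124 + 109 = 486.
Column 2: 159 + 94 + 144 + 89 = 486.
Column 3: 84 + 129 + 119 + 154 = 486.
Column 4: 104 + 149 + 99 + 134 = 486.
Main diagonal: 139 + 94 + 119 + 134 = 486.
Anti-diagonal: 104 + 129 + 144 + 109 = 486.
All lines sum to 486.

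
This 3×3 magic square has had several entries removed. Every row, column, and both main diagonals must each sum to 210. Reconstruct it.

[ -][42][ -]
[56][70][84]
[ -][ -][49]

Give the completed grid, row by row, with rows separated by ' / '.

Column 2: 42 + 70 + ? = 210, so (3,2) = 98.
Using column 3: 84 + 49 + ? → (1,3) = 210 − 133 = 77.
Using main diagonal: 70 + 49 + ? → (1,1) = 210 − 119 = 91.
The remaining cell in anti-diagonal is (3,1) = 210 − 147 = 63.

91 42 77 / 56 70 84 / 63 98 49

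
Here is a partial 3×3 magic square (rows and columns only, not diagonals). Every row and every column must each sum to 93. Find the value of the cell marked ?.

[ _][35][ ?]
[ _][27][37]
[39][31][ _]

Row 2: 27 + 37 + ? = 93, so (2,1) = 29.
Row 3 must total 93; the given cells sum to 70, so (3,3) = 23.
Column 1: 29 + 39 + ? = 93, so (1,1) = 25.
Using column 3: 37 + 23 + ? → (1,3) = 93 − 60 = 33.

33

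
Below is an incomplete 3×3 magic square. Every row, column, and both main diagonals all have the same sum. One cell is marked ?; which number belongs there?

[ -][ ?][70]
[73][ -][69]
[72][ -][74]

Column 3 is complete and sums to 213; that is the magic constant.
Row 2 needs 213; the known cells sum to 142, so (2,2) = 71.
Row 3 needs 213; the known cells sum to 146, so (3,2) = 67.
From column 1, 213 − (73 + 72) gives (1,1) = 68.
Using column 2: 71 + 67 + ? → (1,2) = 213 − 138 = 75.

75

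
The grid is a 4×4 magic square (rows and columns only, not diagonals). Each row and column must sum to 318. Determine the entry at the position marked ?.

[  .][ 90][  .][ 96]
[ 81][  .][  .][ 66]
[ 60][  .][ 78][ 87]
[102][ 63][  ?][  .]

The remaining cell in row 3 is (3,2) = 318 − 225 = 93.
Column 1 needs 318; the known cells sum to 243, so (1,1) = 75.
Column 2 must total 318; the given cells sum to 246, so (2,2) = 72.
From column 4, 318 − (96 + 66 + 87) gives (4,4) = 69.
Row 1: 75 + 90 + 96 + ? = 318, so (1,3) = 57.
The remaining cell in row 2 is (2,3) = 318 − 219 = 99.
From row 4, 318 − (102 + 63 + 69) gives (4,3) = 84.

84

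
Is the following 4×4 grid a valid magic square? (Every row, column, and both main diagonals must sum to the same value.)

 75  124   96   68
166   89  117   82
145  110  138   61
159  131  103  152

No — row 1 sums to 363 but column 2 sums to 454.

Row 1: 75 + 124 + 96 + 68 = 363.
Row 2: 166 + 89 + 117 + 82 = 454.
Row 3: 145 + 110 + 138 + 61 = 454.
Row 4: 159 + 131 + 103 + 152 = 545.
Column 1: 75 + 166 + 145 + 159 = 545.
Column 2: 124 + 89 + 110 + 131 = 454.
Column 3: 96 + 117 + 138 + 103 = 454.
Column 4: 68 + 82 + 61 + 152 = 363.
Main diagonal: 75 + 89 + 138 + 152 = 454.
Anti-diagonal: 68 + 117 + 110 + 159 = 454.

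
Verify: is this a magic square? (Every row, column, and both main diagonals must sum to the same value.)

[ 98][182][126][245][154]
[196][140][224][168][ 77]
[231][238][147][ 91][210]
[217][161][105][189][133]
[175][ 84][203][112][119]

No — row 3 sums to 917 but row 4 sums to 805.

Row 1: 98 + 182 + 126 + 245 + 154 = 805.
Row 2: 196 + 140 + 224 + 168 + 77 = 805.
Row 3: 231 + 238 + 147 + 91 + 210 = 917.
Row 4: 217 + 161 + 105 + 189 + 133 = 805.
Row 5: 175 + 84 + 203 + 112 + 119 = 693.
Column 1: 98 + 196 + 231 + 217 + 175 = 917.
Column 2: 182 + 140 + 238 + 161 + 84 = 805.
Column 3: 126 + 224 + 147 + 105 + 203 = 805.
Column 4: 245 + 168 + 91 + 189 + 112 = 805.
Column 5: 154 + 77 + 210 + 133 + 119 = 693.
Main diagonal: 98 + 140 + 147 + 189 + 119 = 693.
Anti-diagonal: 154 + 168 + 147 + 161 + 175 = 805.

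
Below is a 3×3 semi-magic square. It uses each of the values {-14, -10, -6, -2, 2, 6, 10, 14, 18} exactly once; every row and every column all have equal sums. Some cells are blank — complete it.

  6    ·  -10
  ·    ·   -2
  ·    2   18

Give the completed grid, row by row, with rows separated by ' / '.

The 9 entries sum to 18, so each line sums to 18/3 = 6.
The remaining cell in row 1 is (1,2) = 6 − (-4) = 10.
Row 3 needs 6; the known cells sum to 20, so (3,1) = -14.
From column 1, 6 − (6 + (-14)) gives (2,1) = 14.
Column 2 must total 6; the given cells sum to 12, so (2,2) = -6.

6 10 -10 / 14 -6 -2 / -14 2 18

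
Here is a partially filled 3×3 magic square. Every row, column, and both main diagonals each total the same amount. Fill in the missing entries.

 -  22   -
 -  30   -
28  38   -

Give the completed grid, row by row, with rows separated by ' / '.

36 22 32 / 26 30 34 / 28 38 24

Column 2 is already complete: 22 + 30 + 38 = 90, so that is the magic constant.
Row 3: 28 + 38 + ? = 90, so (3,3) = 24.
Using main diagonal: 30 + 24 + ? → (1,1) = 90 − 54 = 36.
Using anti-diagonal: 30 + 28 + ? → (1,3) = 90 − 58 = 32.
Column 1 needs 90; the known cells sum to 64, so (2,1) = 26.
The remaining cell in column 3 is (2,3) = 90 − 56 = 34.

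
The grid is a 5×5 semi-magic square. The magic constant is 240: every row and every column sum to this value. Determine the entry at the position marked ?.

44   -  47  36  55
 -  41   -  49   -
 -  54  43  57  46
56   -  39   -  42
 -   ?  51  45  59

37

Row 1 needs 240; the known cells sum to 182, so (1,2) = 58.
From row 3, 240 − (54 + 43 + 57 + 46) gives (3,1) = 40.
From column 3, 240 − (47 + 43 + 39 + 51) gives (2,3) = 60.
Using column 4: 36 + 49 + 57 + 45 + ? → (4,4) = 240 − 187 = 53.
The remaining cell in column 5 is (2,5) = 240 − 202 = 38.
Using row 2: 41 + 60 + 49 + 38 + ? → (2,1) = 240 − 188 = 52.
Using row 4: 56 + 39 + 53 + 42 + ? → (4,2) = 240 − 190 = 50.
Column 1: 44 + 52 + 40 + 56 + ? = 240, so (5,1) = 48.
Column 2 needs 240; the known cells sum to 203, so (5,2) = 37.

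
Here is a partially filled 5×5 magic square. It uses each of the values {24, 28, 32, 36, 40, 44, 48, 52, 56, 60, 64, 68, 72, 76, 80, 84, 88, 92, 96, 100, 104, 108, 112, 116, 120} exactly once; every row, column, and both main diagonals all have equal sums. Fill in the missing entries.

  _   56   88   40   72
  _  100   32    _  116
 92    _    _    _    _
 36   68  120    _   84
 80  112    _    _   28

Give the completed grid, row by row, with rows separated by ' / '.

104 56 88 40 72 / 48 100 32 64 116 / 92 24 76 108 60 / 36 68 120 52 84 / 80 112 44 96 28

The 25 entries sum to 1800, so each line sums to 1800/5 = 360.
Using row 1: 56 + 88 + 40 + 72 + ? → (1,1) = 360 − 256 = 104.
The remaining cell in row 4 is (4,4) = 360 − 308 = 52.
Column 1: 104 + 92 + 36 + 80 + ? = 360, so (2,1) = 48.
Column 2: 56 + 100 + 68 + 112 + ? = 360, so (3,2) = 24.
From column 5, 360 − (72 + 116 + 84 + 28) gives (3,5) = 60.
The remaining cell in main diagonal is (3,3) = 360 − 284 = 76.
The remaining cell in anti-diagonal is (2,4) = 360 − 296 = 64.
Using row 3: 92 + 24 + 76 + 60 + ? → (3,4) = 360 − 252 = 108.
Column 3 needs 360; the known cells sum to 316, so (5,3) = 44.
From column 4, 360 − (40 + 64 + 108 + 52) gives (5,4) = 96.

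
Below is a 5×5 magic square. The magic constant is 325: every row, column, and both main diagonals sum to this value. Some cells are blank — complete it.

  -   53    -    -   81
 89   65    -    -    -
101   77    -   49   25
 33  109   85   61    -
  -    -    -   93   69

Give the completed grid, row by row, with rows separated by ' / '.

From row 3, 325 − (101 + 77 + 49 + 25) gives (3,3) = 73.
From row 4, 325 − (33 + 109 + 85 + 61) gives (4,5) = 37.
Column 2 must total 325; the given cells sum to 304, so (5,2) = 21.
Column 5: 81 + 25 + 37 + 69 + ? = 325, so (2,5) = 113.
Main diagonal needs 325; the known cells sum to 268, so (1,1) = 57.
Column 1: 57 + 89 + 101 + 33 + ? = 325, so (5,1) = 45.
Anti-diagonal must total 325; the given cells sum to 308, so (2,4) = 17.
Using row 2: 89 + 65 + 17 + 113 + ? → (2,3) = 325 − 284 = 41.
Row 5 needs 325; the known cells sum to 228, so (5,3) = 97.
Using column 3: 41 + 73 + 85 + 97 + ? → (1,3) = 325 − 296 = 29.
Column 4 must total 325; the given cells sum to 220, so (1,4) = 105.

57 53 29 105 81 / 89 65 41 17 113 / 101 77 73 49 25 / 33 109 85 61 37 / 45 21 97 93 69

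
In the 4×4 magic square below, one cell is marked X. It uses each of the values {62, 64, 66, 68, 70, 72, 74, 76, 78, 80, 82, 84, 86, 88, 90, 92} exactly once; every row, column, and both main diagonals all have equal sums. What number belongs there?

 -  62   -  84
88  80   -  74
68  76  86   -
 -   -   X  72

The 16 entries sum to 1232, so each line sums to 1232/4 = 308.
Row 2 must total 308; the given cells sum to 242, so (2,3) = 66.
Row 3: 68 + 76 + 86 + ? = 308, so (3,4) = 78.
Column 2 must total 308; the given cells sum to 218, so (4,2) = 90.
From main diagonal, 308 − (80 + 86 + 72) gives (1,1) = 70.
Anti-diagonal must total 308; the given cells sum to 226, so (4,1) = 82.
Row 1: 70 + 62 + 84 + ? = 308, so (1,3) = 92.
Row 4: 82 + 90 + 72 + ? = 308, so (4,3) = 64.

64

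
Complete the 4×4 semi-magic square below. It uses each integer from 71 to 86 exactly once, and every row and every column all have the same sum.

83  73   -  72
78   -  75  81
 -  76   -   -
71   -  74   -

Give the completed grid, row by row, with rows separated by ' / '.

The entries are 71 through 86, which sum to 1256, so each line sums to 1256/4 = 314.
Row 1 needs 314; the known cells sum to 228, so (1,3) = 86.
Row 2: 78 + 75 + 81 + ? = 314, so (2,2) = 80.
From column 1, 314 − (83 + 78 + 71) gives (3,1) = 82.
From column 2, 314 − (73 + 80 + 76) gives (4,2) = 85.
Column 3 must total 314; the given cells sum to 235, so (3,3) = 79.
The remaining cell in row 3 is (3,4) = 314 − 237 = 77.
The remaining cell in row 4 is (4,4) = 314 − 230 = 84.

83 73 86 72 / 78 80 75 81 / 82 76 79 77 / 71 85 74 84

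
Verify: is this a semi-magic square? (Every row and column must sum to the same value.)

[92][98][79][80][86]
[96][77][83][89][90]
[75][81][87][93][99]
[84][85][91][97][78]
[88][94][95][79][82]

Row 1: 92 + 98 + 79 + 80 + 86 = 435.
Row 2: 96 + 77 + 83 + 89 + 90 = 435.
Row 3: 75 + 81 + 87 + 93 + 99 = 435.
Row 4: 84 + 85 + 91 + 97 + 78 = 435.
Row 5: 88 + 94 + 95 + 79 + 82 = 438.
Column 1: 92 + 96 + 75 + 84 + 88 = 435.
Column 2: 98 + 77 + 81 + 85 + 94 = 435.
Column 3: 79 + 83 + 87 + 91 + 95 = 435.
Column 4: 80 + 89 + 93 + 97 + 79 = 438.
Column 5: 86 + 90 + 99 + 78 + 82 = 435.

No — row 4 sums to 435 but row 5 sums to 438.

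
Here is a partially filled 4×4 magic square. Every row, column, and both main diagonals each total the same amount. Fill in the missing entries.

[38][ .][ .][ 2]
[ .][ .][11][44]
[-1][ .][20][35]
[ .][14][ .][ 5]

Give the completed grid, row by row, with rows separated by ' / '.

38 17 29 2 / 8 23 11 44 / -1 32 20 35 / 41 14 26 5

Column 4 is already complete: 2 + 44 + 35 + 5 = 86, so that is the magic constant.
Row 3: -1 + 20 + 35 + ? = 86, so (3,2) = 32.
Main diagonal must total 86; the given cells sum to 63, so (2,2) = 23.
Using anti-diagonal: 2 + 11 + 32 + ? → (4,1) = 86 − 45 = 41.
The remaining cell in row 2 is (2,1) = 86 − 78 = 8.
Using row 4: 41 + 14 + 5 + ? → (4,3) = 86 − 60 = 26.
Using column 2: 23 + 32 + 14 + ? → (1,2) = 86 − 69 = 17.
Using column 3: 11 + 20 + 26 + ? → (1,3) = 86 − 57 = 29.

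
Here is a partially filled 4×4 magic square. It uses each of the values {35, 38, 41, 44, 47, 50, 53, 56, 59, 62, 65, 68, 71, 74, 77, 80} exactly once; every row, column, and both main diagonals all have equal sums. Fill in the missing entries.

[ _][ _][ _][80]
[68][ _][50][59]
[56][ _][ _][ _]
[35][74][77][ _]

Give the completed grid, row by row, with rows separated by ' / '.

71 38 41 80 / 68 53 50 59 / 56 65 62 47 / 35 74 77 44

The 16 entries sum to 920, so each line sums to 920/4 = 230.
Row 2 needs 230; the known cells sum to 177, so (2,2) = 53.
Row 4 needs 230; the known cells sum to 186, so (4,4) = 44.
Column 1 needs 230; the known cells sum to 159, so (1,1) = 71.
Column 4 needs 230; the known cells sum to 183, so (3,4) = 47.
From main diagonal, 230 − (71 + 53 + 44) gives (3,3) = 62.
Using anti-diagonal: 80 + 50 + 35 + ? → (3,2) = 230 − 165 = 65.
Column 2: 53 + 65 + 74 + ? = 230, so (1,2) = 38.
Column 3 needs 230; the known cells sum to 189, so (1,3) = 41.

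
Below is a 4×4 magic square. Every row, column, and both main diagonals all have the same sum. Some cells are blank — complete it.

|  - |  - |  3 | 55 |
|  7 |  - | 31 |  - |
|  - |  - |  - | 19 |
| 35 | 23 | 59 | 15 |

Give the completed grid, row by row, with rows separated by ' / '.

27 47 3 55 / 7 51 31 43 / 63 11 39 19 / 35 23 59 15

Row 4 is already complete: 35 + 23 + 59 + 15 = 132, so that is the magic constant.
Column 3: 3 + 31 + 59 + ? = 132, so (3,3) = 39.
The remaining cell in column 4 is (2,4) = 132 − 89 = 43.
The remaining cell in anti-diagonal is (3,2) = 132 − 121 = 11.
Row 2: 7 + 31 + 43 + ? = 132, so (2,2) = 51.
Row 3 must total 132; the given cells sum to 69, so (3,1) = 63.
Column 1: 7 + 63 + 35 + ? = 132, so (1,1) = 27.
Column 2: 51 + 11 + 23 + ? = 132, so (1,2) = 47.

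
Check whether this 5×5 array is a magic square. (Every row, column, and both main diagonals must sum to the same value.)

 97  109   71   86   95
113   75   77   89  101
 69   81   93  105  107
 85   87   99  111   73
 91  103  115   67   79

Row 1: 97 + 109 + 71 + 86 + 95 = 458.
Row 2: 113 + 75 + 77 + 89 + 101 = 455.
Row 3: 69 + 81 + 93 + 105 + 107 = 455.
Row 4: 85 + 87 + 99 + 111 + 73 = 455.
Row 5: 91 + 103 + 115 + 67 + 79 = 455.
Column 1: 97 + 113 + 69 + 85 + 91 = 455.
Column 2: 109 + 75 + 81 + 87 + 103 = 455.
Column 3: 71 + 77 + 93 + 99 + 115 = 455.
Column 4: 86 + 89 + 105 + 111 + 67 = 458.
Column 5: 95 + 101 + 107 + 73 + 79 = 455.
Main diagonal: 97 + 75 + 93 + 111 + 79 = 455.
Anti-diagonal: 95 + 89 + 93 + 87 + 91 = 455.

No — row 2 sums to 455 but row 1 sums to 458.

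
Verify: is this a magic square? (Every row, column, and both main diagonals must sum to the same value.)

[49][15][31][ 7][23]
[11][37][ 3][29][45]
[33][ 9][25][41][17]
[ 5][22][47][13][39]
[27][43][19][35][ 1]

Row 1: 49 + 15 + 31 + 7 + 23 = 125.
Row 2: 11 + 37 + 3 + 29 + 45 = 125.
Row 3: 33 + 9 + 25 + 41 + 17 = 125.
Row 4: 5 + 22 + 47 + 13 + 39 = 126.
Row 5: 27 + 43 + 19 + 35 + 1 = 125.
Column 1: 49 + 11 + 33 + 5 + 27 = 125.
Column 2: 15 + 37 + 9 + 22 + 43 = 126.
Column 3: 31 + 3 + 25 + 47 + 19 = 125.
Column 4: 7 + 29 + 41 + 13 + 35 = 125.
Column 5: 23 + 45 + 17 + 39 + 1 = 125.
Main diagonal: 49 + 37 + 25 + 13 + 1 = 125.
Anti-diagonal: 23 + 29 + 25 + 22 + 27 = 126.

No — column 4 sums to 125 but anti-diagonal sums to 126.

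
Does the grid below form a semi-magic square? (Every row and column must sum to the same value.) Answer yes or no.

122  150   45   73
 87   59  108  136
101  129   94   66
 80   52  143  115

Yes

Row 1: 122 + 150 + 45 + 73 = 390.
Row 2: 87 + 59 + 108 + 136 = 390.
Row 3: 101 + 129 + 94 + 66 = 390.
Row 4: 80 + 52 + 143 + 115 = 390.
Column 1: 122 + 87 + 101 + 80 = 390.
Column 2: 150 + 59 + 129 + 52 = 390.
Column 3: 45 + 108 + 94 + 143 = 390.
Column 4: 73 + 136 + 66 + 115 = 390.
All lines sum to 390.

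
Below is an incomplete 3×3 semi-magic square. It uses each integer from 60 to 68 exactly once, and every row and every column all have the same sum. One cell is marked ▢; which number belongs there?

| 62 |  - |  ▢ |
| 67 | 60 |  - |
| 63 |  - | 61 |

66

The entries are 60 through 68, which sum to 576, so each line sums to 576/3 = 192.
From row 2, 192 − (67 + 60) gives (2,3) = 65.
Using row 3: 63 + 61 + ? → (3,2) = 192 − 124 = 68.
Column 2 needs 192; the known cells sum to 128, so (1,2) = 64.
The remaining cell in column 3 is (1,3) = 192 − 126 = 66.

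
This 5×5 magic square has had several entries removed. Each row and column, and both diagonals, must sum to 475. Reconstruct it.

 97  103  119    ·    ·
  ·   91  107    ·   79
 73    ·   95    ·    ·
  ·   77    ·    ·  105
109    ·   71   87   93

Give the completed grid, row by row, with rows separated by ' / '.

The remaining cell in row 5 is (5,2) = 475 − 360 = 115.
From column 2, 475 − (103 + 91 + 77 + 115) gives (3,2) = 89.
The remaining cell in column 3 is (4,3) = 475 − 392 = 83.
Using main diagonal: 97 + 91 + 95 + 93 + ? → (4,4) = 475 − 376 = 99.
Row 4 must total 475; the given cells sum to 364, so (4,1) = 111.
Column 1: 97 + 73 + 111 + 109 + ? = 475, so (2,1) = 85.
From row 2, 475 − (85 + 91 + 107 + 79) gives (2,4) = 113.
Using anti-diagonal: 113 + 95 + 77 + 109 + ? → (1,5) = 475 − 394 = 81.
Using row 1: 97 + 103 + 119 + 81 + ? → (1,4) = 475 − 400 = 75.
Column 4: 75 + 113 + 99 + 87 + ? = 475, so (3,4) = 101.
The remaining cell in column 5 is (3,5) = 475 − 358 = 117.

97 103 119 75 81 / 85 91 107 113 79 / 73 89 95 101 117 / 111 77 83 99 105 / 109 115 71 87 93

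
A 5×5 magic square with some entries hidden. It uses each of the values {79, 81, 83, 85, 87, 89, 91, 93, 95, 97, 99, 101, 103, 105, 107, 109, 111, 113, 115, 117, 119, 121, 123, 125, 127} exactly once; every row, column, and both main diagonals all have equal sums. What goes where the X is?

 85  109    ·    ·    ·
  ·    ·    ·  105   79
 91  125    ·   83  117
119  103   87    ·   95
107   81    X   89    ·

The 25 entries sum to 2575, so each line sums to 2575/5 = 515.
Row 3: 91 + 125 + 83 + 117 + ? = 515, so (3,3) = 99.
From row 4, 515 − (119 + 103 + 87 + 95) gives (4,4) = 111.
The remaining cell in column 1 is (2,1) = 515 − 402 = 113.
Using column 2: 109 + 125 + 103 + 81 + ? → (2,2) = 515 − 418 = 97.
The remaining cell in column 4 is (1,4) = 515 − 388 = 127.
Main diagonal must total 515; the given cells sum to 392, so (5,5) = 123.
The remaining cell in anti-diagonal is (1,5) = 515 − 414 = 101.
From row 1, 515 − (85 + 109 + 127 + 101) gives (1,3) = 93.
From row 2, 515 − (113 + 97 + 105 + 79) gives (2,3) = 121.
From row 5, 515 − (107 + 81 + 89 + 123) gives (5,3) = 115.

115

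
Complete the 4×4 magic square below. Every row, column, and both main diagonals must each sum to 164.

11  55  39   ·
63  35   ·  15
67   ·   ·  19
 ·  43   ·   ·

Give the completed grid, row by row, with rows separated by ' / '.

Row 1 needs 164; the known cells sum to 105, so (1,4) = 59.
From row 2, 164 − (63 + 35 + 15) gives (2,3) = 51.
Column 1 needs 164; the known cells sum to 141, so (4,1) = 23.
Using column 2: 55 + 35 + 43 + ? → (3,2) = 164 − 133 = 31.
Using column 4: 59 + 15 + 19 + ? → (4,4) = 164 − 93 = 71.
Main diagonal must total 164; the given cells sum to 117, so (3,3) = 47.
Row 4 needs 164; the known cells sum to 137, so (4,3) = 27.

11 55 39 59 / 63 35 51 15 / 67 31 47 19 / 23 43 27 71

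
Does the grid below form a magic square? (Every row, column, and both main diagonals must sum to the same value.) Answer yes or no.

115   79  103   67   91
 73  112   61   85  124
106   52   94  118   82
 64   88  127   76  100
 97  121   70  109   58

Row 1: 115 + 79 + 103 + 67 + 91 = 455.
Row 2: 73 + 112 + 61 + 85 + 124 = 455.
Row 3: 106 + 52 + 94 + 118 + 82 = 452.
Row 4: 64 + 88 + 127 + 76 + 100 = 455.
Row 5: 97 + 121 + 70 + 109 + 58 = 455.
Column 1: 115 + 73 + 106 + 64 + 97 = 455.
Column 2: 79 + 112 + 52 + 88 + 121 = 452.
Column 3: 103 + 61 + 94 + 127 + 70 = 455.
Column 4: 67 + 85 + 118 + 76 + 109 = 455.
Column 5: 91 + 124 + 82 + 100 + 58 = 455.
Main diagonal: 115 + 112 + 94 + 76 + 58 = 455.
Anti-diagonal: 91 + 85 + 94 + 88 + 97 = 455.

No — row 4 sums to 455 but row 3 sums to 452.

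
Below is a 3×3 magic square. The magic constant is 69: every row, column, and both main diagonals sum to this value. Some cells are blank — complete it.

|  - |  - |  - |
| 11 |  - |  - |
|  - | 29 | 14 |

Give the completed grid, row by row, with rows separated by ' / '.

Row 3 needs 69; the known cells sum to 43, so (3,1) = 26.
Column 1: 11 + 26 + ? = 69, so (1,1) = 32.
Main diagonal: 32 + 14 + ? = 69, so (2,2) = 23.
Anti-diagonal: 23 + 26 + ? = 69, so (1,3) = 20.
Row 1 must total 69; the given cells sum to 52, so (1,2) = 17.
Row 2 needs 69; the known cells sum to 34, so (2,3) = 35.

32 17 20 / 11 23 35 / 26 29 14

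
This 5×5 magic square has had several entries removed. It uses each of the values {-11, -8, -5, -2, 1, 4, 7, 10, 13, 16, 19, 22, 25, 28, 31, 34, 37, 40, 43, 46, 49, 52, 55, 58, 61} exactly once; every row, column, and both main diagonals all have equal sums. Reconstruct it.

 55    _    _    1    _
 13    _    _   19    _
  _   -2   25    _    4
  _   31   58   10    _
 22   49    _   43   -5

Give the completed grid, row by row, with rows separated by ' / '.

55 7 34 1 28 / 13 40 -8 19 61 / 46 -2 25 52 4 / -11 31 58 10 37 / 22 49 16 43 -5

The 25 entries sum to 625, so each line sums to 625/5 = 125.
Row 5: 22 + 49 + 43 + (-5) + ? = 125, so (5,3) = 16.
From column 4, 125 − (1 + 19 + 10 + 43) gives (3,4) = 52.
Using main diagonal: 55 + 25 + 10 + (-5) + ? → (2,2) = 125 − 85 = 40.
Using anti-diagonal: 19 + 25 + 31 + 22 + ? → (1,5) = 125 − 97 = 28.
Row 3 must total 125; the given cells sum to 79, so (3,1) = 46.
Column 1: 55 + 13 + 46 + 22 + ? = 125, so (4,1) = -11.
Using column 2: 40 + (-2) + 31 + 49 + ? → (1,2) = 125 − 118 = 7.
From row 1, 125 − (55 + 7 + 1 + 28) gives (1,3) = 34.
From row 4, 125 − (-11 + 31 + 58 + 10) gives (4,5) = 37.
Column 3 must total 125; the given cells sum to 133, so (2,3) = -8.
Column 5 needs 125; the known cells sum to 64, so (2,5) = 61.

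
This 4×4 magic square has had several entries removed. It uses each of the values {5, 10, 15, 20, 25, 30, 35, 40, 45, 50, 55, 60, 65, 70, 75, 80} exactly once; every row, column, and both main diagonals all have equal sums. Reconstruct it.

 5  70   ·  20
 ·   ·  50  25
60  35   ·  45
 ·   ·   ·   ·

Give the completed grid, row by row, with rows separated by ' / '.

The 16 entries sum to 680, so each line sums to 680/4 = 170.
From row 1, 170 − (5 + 70 + 20) gives (1,3) = 75.
The remaining cell in row 3 is (3,3) = 170 − 140 = 30.
Column 3 needs 170; the known cells sum to 155, so (4,3) = 15.
Column 4 needs 170; the known cells sum to 90, so (4,4) = 80.
Main diagonal: 5 + 30 + 80 + ? = 170, so (2,2) = 55.
Anti-diagonal must total 170; the given cells sum to 105, so (4,1) = 65.
The remaining cell in row 2 is (2,1) = 170 − 130 = 40.
Row 4 must total 170; the given cells sum to 160, so (4,2) = 10.

5 70 75 20 / 40 55 50 25 / 60 35 30 45 / 65 10 15 80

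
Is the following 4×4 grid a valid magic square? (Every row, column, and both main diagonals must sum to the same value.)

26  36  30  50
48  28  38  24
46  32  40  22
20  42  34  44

No — row 1 sums to 142 but column 1 sums to 140.

Row 1: 26 + 36 + 30 + 50 = 142.
Row 2: 48 + 28 + 38 + 24 = 138.
Row 3: 46 + 32 + 40 + 22 = 140.
Row 4: 20 + 42 + 34 + 44 = 140.
Column 1: 26 + 48 + 46 + 20 = 140.
Column 2: 36 + 28 + 32 + 42 = 138.
Column 3: 30 + 38 + 40 + 34 = 142.
Column 4: 50 + 24 + 22 + 44 = 140.
Main diagonal: 26 + 28 + 40 + 44 = 138.
Anti-diagonal: 50 + 38 + 32 + 20 = 140.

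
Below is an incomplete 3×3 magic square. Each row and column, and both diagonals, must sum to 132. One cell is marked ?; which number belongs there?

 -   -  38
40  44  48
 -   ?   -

Column 3: 38 + 48 + ? = 132, so (3,3) = 46.
The remaining cell in main diagonal is (1,1) = 132 − 90 = 42.
The remaining cell in anti-diagonal is (3,1) = 132 − 82 = 50.
Row 1: 42 + 38 + ? = 132, so (1,2) = 52.
From row 3, 132 − (50 + 46) gives (3,2) = 36.

36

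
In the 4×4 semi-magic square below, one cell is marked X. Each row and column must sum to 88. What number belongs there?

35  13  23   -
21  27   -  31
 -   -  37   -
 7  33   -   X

Using row 1: 35 + 13 + 23 + ? → (1,4) = 88 − 71 = 17.
Row 2 needs 88; the known cells sum to 79, so (2,3) = 9.
The remaining cell in column 1 is (3,1) = 88 − 63 = 25.
From column 2, 88 − (13 + 27 + 33) gives (3,2) = 15.
From column 3, 88 − (23 + 9 + 37) gives (4,3) = 19.
Row 3 needs 88; the known cells sum to 77, so (3,4) = 11.
The remaining cell in row 4 is (4,4) = 88 − 59 = 29.

29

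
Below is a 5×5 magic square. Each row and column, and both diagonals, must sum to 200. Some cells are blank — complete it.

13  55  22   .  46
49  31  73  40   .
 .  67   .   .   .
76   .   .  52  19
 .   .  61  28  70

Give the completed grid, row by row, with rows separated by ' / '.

The remaining cell in row 1 is (1,4) = 200 − 136 = 64.
Row 2 needs 200; the known cells sum to 193, so (2,5) = 7.
Column 4 needs 200; the known cells sum to 184, so (3,4) = 16.
Column 5 needs 200; the known cells sum to 142, so (3,5) = 58.
Main diagonal must total 200; the given cells sum to 166, so (3,3) = 34.
Row 3 needs 200; the known cells sum to 175, so (3,1) = 25.
Column 1 must total 200; the given cells sum to 163, so (5,1) = 37.
From column 3, 200 − (22 + 73 + 34 + 61) gives (4,3) = 10.
Anti-diagonal must total 200; the given cells sum to 157, so (4,2) = 43.
From row 5, 200 − (37 + 61 + 28 + 70) gives (5,2) = 4.

13 55 22 64 46 / 49 31 73 40 7 / 25 67 34 16 58 / 76 43 10 52 19 / 37 4 61 28 70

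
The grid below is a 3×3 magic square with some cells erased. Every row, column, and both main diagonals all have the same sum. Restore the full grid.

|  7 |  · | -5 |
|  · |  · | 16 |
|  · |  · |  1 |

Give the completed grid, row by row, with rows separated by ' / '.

7 10 -5 / -8 4 16 / 13 -2 1

Column 3 is already complete: -5 + 16 + 1 = 12, so that is the magic constant.
Row 1 needs 12; the known cells sum to 2, so (1,2) = 10.
The remaining cell in main diagonal is (2,2) = 12 − 8 = 4.
Anti-diagonal must total 12; the given cells sum to -1, so (3,1) = 13.
From row 2, 12 − (4 + 16) gives (2,1) = -8.
Using row 3: 13 + 1 + ? → (3,2) = 12 − 14 = -2.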